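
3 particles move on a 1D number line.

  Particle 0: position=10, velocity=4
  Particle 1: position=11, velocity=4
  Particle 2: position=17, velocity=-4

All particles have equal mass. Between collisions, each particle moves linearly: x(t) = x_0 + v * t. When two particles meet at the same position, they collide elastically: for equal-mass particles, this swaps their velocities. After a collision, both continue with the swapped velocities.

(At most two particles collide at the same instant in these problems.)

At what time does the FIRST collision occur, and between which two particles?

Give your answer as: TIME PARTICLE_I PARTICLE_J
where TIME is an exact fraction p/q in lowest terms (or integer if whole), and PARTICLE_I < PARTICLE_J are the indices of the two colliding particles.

Pair (0,1): pos 10,11 vel 4,4 -> not approaching (rel speed 0 <= 0)
Pair (1,2): pos 11,17 vel 4,-4 -> gap=6, closing at 8/unit, collide at t=3/4
Earliest collision: t=3/4 between 1 and 2

Answer: 3/4 1 2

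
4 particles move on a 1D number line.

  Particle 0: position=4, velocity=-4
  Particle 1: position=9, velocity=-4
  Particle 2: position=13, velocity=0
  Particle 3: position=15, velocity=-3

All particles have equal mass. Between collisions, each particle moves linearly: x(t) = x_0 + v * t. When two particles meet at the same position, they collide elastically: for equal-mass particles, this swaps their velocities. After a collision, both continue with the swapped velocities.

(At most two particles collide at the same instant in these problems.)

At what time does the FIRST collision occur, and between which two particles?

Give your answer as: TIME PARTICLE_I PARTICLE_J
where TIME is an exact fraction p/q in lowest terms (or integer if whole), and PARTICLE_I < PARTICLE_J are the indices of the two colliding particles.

Pair (0,1): pos 4,9 vel -4,-4 -> not approaching (rel speed 0 <= 0)
Pair (1,2): pos 9,13 vel -4,0 -> not approaching (rel speed -4 <= 0)
Pair (2,3): pos 13,15 vel 0,-3 -> gap=2, closing at 3/unit, collide at t=2/3
Earliest collision: t=2/3 between 2 and 3

Answer: 2/3 2 3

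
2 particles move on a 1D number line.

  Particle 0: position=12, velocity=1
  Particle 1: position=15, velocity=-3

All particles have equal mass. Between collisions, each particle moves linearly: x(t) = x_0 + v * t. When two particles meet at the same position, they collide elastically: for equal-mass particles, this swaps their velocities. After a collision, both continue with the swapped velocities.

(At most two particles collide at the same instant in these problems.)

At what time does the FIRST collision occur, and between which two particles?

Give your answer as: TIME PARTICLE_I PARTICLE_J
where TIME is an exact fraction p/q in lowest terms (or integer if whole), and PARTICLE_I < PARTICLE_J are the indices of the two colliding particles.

Pair (0,1): pos 12,15 vel 1,-3 -> gap=3, closing at 4/unit, collide at t=3/4
Earliest collision: t=3/4 between 0 and 1

Answer: 3/4 0 1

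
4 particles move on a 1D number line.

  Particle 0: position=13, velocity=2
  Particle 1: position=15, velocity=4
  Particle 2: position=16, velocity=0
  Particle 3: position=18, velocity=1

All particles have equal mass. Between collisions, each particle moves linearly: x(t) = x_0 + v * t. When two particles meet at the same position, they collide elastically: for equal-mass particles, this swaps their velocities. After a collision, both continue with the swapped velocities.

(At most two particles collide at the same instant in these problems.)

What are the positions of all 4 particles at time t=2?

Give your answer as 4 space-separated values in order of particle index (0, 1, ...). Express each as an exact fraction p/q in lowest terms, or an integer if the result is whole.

Collision at t=1/4: particles 1 and 2 swap velocities; positions: p0=27/2 p1=16 p2=16 p3=73/4; velocities now: v0=2 v1=0 v2=4 v3=1
Collision at t=1: particles 2 and 3 swap velocities; positions: p0=15 p1=16 p2=19 p3=19; velocities now: v0=2 v1=0 v2=1 v3=4
Collision at t=3/2: particles 0 and 1 swap velocities; positions: p0=16 p1=16 p2=39/2 p3=21; velocities now: v0=0 v1=2 v2=1 v3=4
Advance to t=2 (no further collisions before then); velocities: v0=0 v1=2 v2=1 v3=4; positions = 16 17 20 23

Answer: 16 17 20 23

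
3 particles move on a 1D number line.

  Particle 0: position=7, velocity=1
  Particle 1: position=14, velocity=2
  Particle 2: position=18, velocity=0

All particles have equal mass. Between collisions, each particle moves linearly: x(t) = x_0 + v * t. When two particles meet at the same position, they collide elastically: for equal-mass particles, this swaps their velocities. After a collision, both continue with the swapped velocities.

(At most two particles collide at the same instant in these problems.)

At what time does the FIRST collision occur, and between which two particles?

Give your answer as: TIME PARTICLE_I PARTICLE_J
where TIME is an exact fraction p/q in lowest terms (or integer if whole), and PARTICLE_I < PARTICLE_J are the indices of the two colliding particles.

Pair (0,1): pos 7,14 vel 1,2 -> not approaching (rel speed -1 <= 0)
Pair (1,2): pos 14,18 vel 2,0 -> gap=4, closing at 2/unit, collide at t=2
Earliest collision: t=2 between 1 and 2

Answer: 2 1 2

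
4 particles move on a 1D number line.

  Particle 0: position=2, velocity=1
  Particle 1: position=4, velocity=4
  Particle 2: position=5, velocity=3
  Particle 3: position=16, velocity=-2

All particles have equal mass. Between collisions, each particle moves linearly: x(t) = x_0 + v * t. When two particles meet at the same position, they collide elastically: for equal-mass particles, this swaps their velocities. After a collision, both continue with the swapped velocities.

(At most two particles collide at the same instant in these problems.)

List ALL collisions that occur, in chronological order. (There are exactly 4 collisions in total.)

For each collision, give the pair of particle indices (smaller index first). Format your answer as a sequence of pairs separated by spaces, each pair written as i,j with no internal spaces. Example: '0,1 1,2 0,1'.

Answer: 1,2 2,3 1,2 0,1

Derivation:
Collision at t=1: particles 1 and 2 swap velocities; positions: p0=3 p1=8 p2=8 p3=14; velocities now: v0=1 v1=3 v2=4 v3=-2
Collision at t=2: particles 2 and 3 swap velocities; positions: p0=4 p1=11 p2=12 p3=12; velocities now: v0=1 v1=3 v2=-2 v3=4
Collision at t=11/5: particles 1 and 2 swap velocities; positions: p0=21/5 p1=58/5 p2=58/5 p3=64/5; velocities now: v0=1 v1=-2 v2=3 v3=4
Collision at t=14/3: particles 0 and 1 swap velocities; positions: p0=20/3 p1=20/3 p2=19 p3=68/3; velocities now: v0=-2 v1=1 v2=3 v3=4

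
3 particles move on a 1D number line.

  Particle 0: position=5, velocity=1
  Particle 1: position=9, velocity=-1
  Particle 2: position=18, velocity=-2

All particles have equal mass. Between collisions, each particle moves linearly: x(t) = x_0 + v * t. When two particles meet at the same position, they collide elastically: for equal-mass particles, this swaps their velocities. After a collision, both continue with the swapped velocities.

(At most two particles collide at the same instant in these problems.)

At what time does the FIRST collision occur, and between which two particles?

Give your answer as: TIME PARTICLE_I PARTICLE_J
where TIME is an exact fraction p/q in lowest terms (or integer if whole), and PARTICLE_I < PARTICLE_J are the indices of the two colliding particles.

Answer: 2 0 1

Derivation:
Pair (0,1): pos 5,9 vel 1,-1 -> gap=4, closing at 2/unit, collide at t=2
Pair (1,2): pos 9,18 vel -1,-2 -> gap=9, closing at 1/unit, collide at t=9
Earliest collision: t=2 between 0 and 1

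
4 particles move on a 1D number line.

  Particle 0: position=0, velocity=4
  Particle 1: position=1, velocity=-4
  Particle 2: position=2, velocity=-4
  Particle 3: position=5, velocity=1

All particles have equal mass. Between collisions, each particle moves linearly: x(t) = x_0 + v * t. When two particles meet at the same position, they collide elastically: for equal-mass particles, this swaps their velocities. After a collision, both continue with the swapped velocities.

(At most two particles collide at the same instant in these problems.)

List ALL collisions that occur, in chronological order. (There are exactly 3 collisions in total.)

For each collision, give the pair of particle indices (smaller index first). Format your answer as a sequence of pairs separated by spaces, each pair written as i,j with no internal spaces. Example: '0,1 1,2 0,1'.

Answer: 0,1 1,2 2,3

Derivation:
Collision at t=1/8: particles 0 and 1 swap velocities; positions: p0=1/2 p1=1/2 p2=3/2 p3=41/8; velocities now: v0=-4 v1=4 v2=-4 v3=1
Collision at t=1/4: particles 1 and 2 swap velocities; positions: p0=0 p1=1 p2=1 p3=21/4; velocities now: v0=-4 v1=-4 v2=4 v3=1
Collision at t=5/3: particles 2 and 3 swap velocities; positions: p0=-17/3 p1=-14/3 p2=20/3 p3=20/3; velocities now: v0=-4 v1=-4 v2=1 v3=4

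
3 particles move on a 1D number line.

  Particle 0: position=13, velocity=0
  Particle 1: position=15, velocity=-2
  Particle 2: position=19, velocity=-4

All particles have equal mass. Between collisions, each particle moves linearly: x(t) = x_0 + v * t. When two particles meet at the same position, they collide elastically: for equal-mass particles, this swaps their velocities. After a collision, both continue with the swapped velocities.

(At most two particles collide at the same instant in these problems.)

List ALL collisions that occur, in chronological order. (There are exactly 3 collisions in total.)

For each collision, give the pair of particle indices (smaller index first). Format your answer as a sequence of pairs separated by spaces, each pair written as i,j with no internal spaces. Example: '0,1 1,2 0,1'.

Answer: 0,1 1,2 0,1

Derivation:
Collision at t=1: particles 0 and 1 swap velocities; positions: p0=13 p1=13 p2=15; velocities now: v0=-2 v1=0 v2=-4
Collision at t=3/2: particles 1 and 2 swap velocities; positions: p0=12 p1=13 p2=13; velocities now: v0=-2 v1=-4 v2=0
Collision at t=2: particles 0 and 1 swap velocities; positions: p0=11 p1=11 p2=13; velocities now: v0=-4 v1=-2 v2=0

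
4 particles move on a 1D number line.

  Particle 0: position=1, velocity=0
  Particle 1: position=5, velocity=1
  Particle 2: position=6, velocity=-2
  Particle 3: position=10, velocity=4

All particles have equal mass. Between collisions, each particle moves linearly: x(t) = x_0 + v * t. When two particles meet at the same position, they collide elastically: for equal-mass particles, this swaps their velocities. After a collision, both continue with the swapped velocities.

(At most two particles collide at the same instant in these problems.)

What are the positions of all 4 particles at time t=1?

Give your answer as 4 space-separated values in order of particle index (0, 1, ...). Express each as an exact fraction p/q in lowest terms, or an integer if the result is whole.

Collision at t=1/3: particles 1 and 2 swap velocities; positions: p0=1 p1=16/3 p2=16/3 p3=34/3; velocities now: v0=0 v1=-2 v2=1 v3=4
Advance to t=1 (no further collisions before then); velocities: v0=0 v1=-2 v2=1 v3=4; positions = 1 4 6 14

Answer: 1 4 6 14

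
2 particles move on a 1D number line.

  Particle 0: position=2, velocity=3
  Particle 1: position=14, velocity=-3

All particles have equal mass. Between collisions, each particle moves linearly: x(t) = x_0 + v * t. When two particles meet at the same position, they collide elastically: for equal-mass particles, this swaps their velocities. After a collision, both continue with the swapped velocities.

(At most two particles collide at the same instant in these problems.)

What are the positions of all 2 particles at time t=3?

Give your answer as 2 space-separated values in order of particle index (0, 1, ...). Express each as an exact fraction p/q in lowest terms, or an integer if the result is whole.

Collision at t=2: particles 0 and 1 swap velocities; positions: p0=8 p1=8; velocities now: v0=-3 v1=3
Advance to t=3 (no further collisions before then); velocities: v0=-3 v1=3; positions = 5 11

Answer: 5 11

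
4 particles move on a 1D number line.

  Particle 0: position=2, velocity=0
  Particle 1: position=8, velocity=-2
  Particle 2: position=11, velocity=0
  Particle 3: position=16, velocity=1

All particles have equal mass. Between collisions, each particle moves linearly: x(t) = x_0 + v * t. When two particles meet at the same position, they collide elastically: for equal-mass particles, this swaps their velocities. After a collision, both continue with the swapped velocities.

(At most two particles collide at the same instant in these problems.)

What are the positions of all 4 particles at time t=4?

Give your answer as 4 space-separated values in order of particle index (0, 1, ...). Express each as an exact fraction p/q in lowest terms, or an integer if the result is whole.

Answer: 0 2 11 20

Derivation:
Collision at t=3: particles 0 and 1 swap velocities; positions: p0=2 p1=2 p2=11 p3=19; velocities now: v0=-2 v1=0 v2=0 v3=1
Advance to t=4 (no further collisions before then); velocities: v0=-2 v1=0 v2=0 v3=1; positions = 0 2 11 20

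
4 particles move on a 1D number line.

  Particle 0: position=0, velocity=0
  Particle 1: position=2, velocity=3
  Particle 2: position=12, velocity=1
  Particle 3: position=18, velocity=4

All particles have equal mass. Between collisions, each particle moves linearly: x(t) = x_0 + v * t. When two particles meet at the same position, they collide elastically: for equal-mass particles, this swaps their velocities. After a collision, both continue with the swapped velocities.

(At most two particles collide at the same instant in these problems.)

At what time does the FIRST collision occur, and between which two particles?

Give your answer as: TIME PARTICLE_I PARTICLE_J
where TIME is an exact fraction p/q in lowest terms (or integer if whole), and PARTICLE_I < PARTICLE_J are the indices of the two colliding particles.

Pair (0,1): pos 0,2 vel 0,3 -> not approaching (rel speed -3 <= 0)
Pair (1,2): pos 2,12 vel 3,1 -> gap=10, closing at 2/unit, collide at t=5
Pair (2,3): pos 12,18 vel 1,4 -> not approaching (rel speed -3 <= 0)
Earliest collision: t=5 between 1 and 2

Answer: 5 1 2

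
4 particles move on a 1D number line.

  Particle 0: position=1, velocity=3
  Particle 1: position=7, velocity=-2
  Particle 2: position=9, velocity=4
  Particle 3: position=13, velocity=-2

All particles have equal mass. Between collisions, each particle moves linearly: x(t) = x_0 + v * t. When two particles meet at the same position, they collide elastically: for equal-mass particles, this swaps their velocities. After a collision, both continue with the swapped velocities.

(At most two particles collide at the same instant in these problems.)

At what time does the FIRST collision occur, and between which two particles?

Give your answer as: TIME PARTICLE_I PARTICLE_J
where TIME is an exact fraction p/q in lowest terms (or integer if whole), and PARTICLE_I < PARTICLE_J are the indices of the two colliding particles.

Answer: 2/3 2 3

Derivation:
Pair (0,1): pos 1,7 vel 3,-2 -> gap=6, closing at 5/unit, collide at t=6/5
Pair (1,2): pos 7,9 vel -2,4 -> not approaching (rel speed -6 <= 0)
Pair (2,3): pos 9,13 vel 4,-2 -> gap=4, closing at 6/unit, collide at t=2/3
Earliest collision: t=2/3 between 2 and 3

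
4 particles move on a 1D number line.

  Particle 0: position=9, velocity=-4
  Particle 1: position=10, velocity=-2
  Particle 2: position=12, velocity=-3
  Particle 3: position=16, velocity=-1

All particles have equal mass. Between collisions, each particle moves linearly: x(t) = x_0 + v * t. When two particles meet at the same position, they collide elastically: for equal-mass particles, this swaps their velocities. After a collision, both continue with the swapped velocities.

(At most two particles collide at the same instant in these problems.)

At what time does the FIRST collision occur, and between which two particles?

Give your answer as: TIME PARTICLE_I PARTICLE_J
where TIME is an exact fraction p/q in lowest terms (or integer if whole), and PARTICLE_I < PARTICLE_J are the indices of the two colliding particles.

Pair (0,1): pos 9,10 vel -4,-2 -> not approaching (rel speed -2 <= 0)
Pair (1,2): pos 10,12 vel -2,-3 -> gap=2, closing at 1/unit, collide at t=2
Pair (2,3): pos 12,16 vel -3,-1 -> not approaching (rel speed -2 <= 0)
Earliest collision: t=2 between 1 and 2

Answer: 2 1 2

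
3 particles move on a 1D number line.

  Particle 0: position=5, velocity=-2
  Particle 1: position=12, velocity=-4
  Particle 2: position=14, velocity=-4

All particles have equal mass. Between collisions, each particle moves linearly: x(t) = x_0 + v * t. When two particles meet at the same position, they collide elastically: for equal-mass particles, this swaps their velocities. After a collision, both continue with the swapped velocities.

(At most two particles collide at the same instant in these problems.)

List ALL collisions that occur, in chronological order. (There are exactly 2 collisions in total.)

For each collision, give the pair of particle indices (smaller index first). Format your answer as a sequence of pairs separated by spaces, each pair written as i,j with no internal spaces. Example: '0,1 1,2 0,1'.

Collision at t=7/2: particles 0 and 1 swap velocities; positions: p0=-2 p1=-2 p2=0; velocities now: v0=-4 v1=-2 v2=-4
Collision at t=9/2: particles 1 and 2 swap velocities; positions: p0=-6 p1=-4 p2=-4; velocities now: v0=-4 v1=-4 v2=-2

Answer: 0,1 1,2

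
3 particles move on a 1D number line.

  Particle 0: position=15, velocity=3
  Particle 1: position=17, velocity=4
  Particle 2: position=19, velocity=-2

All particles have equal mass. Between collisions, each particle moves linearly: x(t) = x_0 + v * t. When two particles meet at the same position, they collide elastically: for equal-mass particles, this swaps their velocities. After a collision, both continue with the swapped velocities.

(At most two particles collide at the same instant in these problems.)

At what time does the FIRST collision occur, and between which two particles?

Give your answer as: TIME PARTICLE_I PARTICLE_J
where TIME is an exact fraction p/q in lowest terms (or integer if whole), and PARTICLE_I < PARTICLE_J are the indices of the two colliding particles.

Answer: 1/3 1 2

Derivation:
Pair (0,1): pos 15,17 vel 3,4 -> not approaching (rel speed -1 <= 0)
Pair (1,2): pos 17,19 vel 4,-2 -> gap=2, closing at 6/unit, collide at t=1/3
Earliest collision: t=1/3 between 1 and 2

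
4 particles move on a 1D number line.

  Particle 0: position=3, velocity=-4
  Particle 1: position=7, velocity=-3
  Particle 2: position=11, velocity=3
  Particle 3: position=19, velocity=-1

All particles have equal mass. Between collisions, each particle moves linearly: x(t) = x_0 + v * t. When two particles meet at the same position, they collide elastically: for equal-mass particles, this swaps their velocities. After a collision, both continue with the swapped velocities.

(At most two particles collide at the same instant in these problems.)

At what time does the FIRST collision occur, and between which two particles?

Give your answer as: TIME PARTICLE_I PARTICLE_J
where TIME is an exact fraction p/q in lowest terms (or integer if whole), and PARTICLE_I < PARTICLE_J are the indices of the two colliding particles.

Answer: 2 2 3

Derivation:
Pair (0,1): pos 3,7 vel -4,-3 -> not approaching (rel speed -1 <= 0)
Pair (1,2): pos 7,11 vel -3,3 -> not approaching (rel speed -6 <= 0)
Pair (2,3): pos 11,19 vel 3,-1 -> gap=8, closing at 4/unit, collide at t=2
Earliest collision: t=2 between 2 and 3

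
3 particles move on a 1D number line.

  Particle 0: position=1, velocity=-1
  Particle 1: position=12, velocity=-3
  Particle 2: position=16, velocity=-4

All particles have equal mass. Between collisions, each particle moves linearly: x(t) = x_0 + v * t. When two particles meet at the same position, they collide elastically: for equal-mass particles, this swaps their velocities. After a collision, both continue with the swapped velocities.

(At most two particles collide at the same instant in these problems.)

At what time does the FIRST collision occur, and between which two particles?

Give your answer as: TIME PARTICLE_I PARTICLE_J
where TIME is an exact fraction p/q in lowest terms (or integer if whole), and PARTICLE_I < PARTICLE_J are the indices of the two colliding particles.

Pair (0,1): pos 1,12 vel -1,-3 -> gap=11, closing at 2/unit, collide at t=11/2
Pair (1,2): pos 12,16 vel -3,-4 -> gap=4, closing at 1/unit, collide at t=4
Earliest collision: t=4 between 1 and 2

Answer: 4 1 2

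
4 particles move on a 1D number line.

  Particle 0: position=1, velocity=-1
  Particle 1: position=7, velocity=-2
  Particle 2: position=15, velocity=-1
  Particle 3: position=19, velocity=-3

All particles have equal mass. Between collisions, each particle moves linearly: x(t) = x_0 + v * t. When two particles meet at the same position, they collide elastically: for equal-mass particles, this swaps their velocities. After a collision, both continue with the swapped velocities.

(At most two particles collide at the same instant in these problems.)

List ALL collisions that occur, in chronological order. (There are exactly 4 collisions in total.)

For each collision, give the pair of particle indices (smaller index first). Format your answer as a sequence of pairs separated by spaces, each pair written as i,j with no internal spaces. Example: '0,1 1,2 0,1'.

Collision at t=2: particles 2 and 3 swap velocities; positions: p0=-1 p1=3 p2=13 p3=13; velocities now: v0=-1 v1=-2 v2=-3 v3=-1
Collision at t=6: particles 0 and 1 swap velocities; positions: p0=-5 p1=-5 p2=1 p3=9; velocities now: v0=-2 v1=-1 v2=-3 v3=-1
Collision at t=9: particles 1 and 2 swap velocities; positions: p0=-11 p1=-8 p2=-8 p3=6; velocities now: v0=-2 v1=-3 v2=-1 v3=-1
Collision at t=12: particles 0 and 1 swap velocities; positions: p0=-17 p1=-17 p2=-11 p3=3; velocities now: v0=-3 v1=-2 v2=-1 v3=-1

Answer: 2,3 0,1 1,2 0,1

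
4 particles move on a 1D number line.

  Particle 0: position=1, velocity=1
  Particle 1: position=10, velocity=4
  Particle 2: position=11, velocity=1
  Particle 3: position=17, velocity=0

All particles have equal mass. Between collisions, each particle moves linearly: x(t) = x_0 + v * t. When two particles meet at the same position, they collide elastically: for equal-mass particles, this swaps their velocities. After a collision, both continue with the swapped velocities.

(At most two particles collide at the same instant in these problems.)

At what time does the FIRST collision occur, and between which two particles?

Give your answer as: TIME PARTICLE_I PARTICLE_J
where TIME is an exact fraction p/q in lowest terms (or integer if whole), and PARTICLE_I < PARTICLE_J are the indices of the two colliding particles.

Answer: 1/3 1 2

Derivation:
Pair (0,1): pos 1,10 vel 1,4 -> not approaching (rel speed -3 <= 0)
Pair (1,2): pos 10,11 vel 4,1 -> gap=1, closing at 3/unit, collide at t=1/3
Pair (2,3): pos 11,17 vel 1,0 -> gap=6, closing at 1/unit, collide at t=6
Earliest collision: t=1/3 between 1 and 2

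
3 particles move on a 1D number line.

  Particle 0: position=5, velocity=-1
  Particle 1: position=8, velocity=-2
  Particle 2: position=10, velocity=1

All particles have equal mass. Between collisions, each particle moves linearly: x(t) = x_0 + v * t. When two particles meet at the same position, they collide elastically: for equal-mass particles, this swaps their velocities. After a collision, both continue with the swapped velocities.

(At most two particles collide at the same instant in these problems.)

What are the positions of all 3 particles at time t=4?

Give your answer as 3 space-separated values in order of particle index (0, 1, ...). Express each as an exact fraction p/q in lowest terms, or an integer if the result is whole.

Collision at t=3: particles 0 and 1 swap velocities; positions: p0=2 p1=2 p2=13; velocities now: v0=-2 v1=-1 v2=1
Advance to t=4 (no further collisions before then); velocities: v0=-2 v1=-1 v2=1; positions = 0 1 14

Answer: 0 1 14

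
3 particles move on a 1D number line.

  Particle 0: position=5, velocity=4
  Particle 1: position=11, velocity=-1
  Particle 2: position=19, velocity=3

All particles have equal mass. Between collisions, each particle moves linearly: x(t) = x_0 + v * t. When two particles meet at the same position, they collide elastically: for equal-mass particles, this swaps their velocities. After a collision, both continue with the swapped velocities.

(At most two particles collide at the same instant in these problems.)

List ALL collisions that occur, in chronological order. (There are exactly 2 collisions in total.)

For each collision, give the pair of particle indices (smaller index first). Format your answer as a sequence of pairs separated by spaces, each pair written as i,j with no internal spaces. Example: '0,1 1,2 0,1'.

Answer: 0,1 1,2

Derivation:
Collision at t=6/5: particles 0 and 1 swap velocities; positions: p0=49/5 p1=49/5 p2=113/5; velocities now: v0=-1 v1=4 v2=3
Collision at t=14: particles 1 and 2 swap velocities; positions: p0=-3 p1=61 p2=61; velocities now: v0=-1 v1=3 v2=4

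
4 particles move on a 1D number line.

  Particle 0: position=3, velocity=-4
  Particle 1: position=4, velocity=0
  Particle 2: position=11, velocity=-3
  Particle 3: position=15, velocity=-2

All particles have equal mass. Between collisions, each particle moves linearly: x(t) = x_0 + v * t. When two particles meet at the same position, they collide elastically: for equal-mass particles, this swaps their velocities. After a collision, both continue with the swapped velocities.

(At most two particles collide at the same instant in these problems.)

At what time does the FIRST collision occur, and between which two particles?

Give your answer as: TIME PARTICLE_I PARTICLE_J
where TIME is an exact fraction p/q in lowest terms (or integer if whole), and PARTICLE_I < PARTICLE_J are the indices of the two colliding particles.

Answer: 7/3 1 2

Derivation:
Pair (0,1): pos 3,4 vel -4,0 -> not approaching (rel speed -4 <= 0)
Pair (1,2): pos 4,11 vel 0,-3 -> gap=7, closing at 3/unit, collide at t=7/3
Pair (2,3): pos 11,15 vel -3,-2 -> not approaching (rel speed -1 <= 0)
Earliest collision: t=7/3 between 1 and 2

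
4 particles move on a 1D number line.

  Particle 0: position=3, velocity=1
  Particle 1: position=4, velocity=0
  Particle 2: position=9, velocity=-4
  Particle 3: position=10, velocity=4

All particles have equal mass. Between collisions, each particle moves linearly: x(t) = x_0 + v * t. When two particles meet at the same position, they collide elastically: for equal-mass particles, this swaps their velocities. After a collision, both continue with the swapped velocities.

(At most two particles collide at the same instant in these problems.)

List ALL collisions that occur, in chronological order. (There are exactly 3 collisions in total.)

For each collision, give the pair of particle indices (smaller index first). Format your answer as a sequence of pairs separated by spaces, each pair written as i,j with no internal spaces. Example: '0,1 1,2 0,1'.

Collision at t=1: particles 0 and 1 swap velocities; positions: p0=4 p1=4 p2=5 p3=14; velocities now: v0=0 v1=1 v2=-4 v3=4
Collision at t=6/5: particles 1 and 2 swap velocities; positions: p0=4 p1=21/5 p2=21/5 p3=74/5; velocities now: v0=0 v1=-4 v2=1 v3=4
Collision at t=5/4: particles 0 and 1 swap velocities; positions: p0=4 p1=4 p2=17/4 p3=15; velocities now: v0=-4 v1=0 v2=1 v3=4

Answer: 0,1 1,2 0,1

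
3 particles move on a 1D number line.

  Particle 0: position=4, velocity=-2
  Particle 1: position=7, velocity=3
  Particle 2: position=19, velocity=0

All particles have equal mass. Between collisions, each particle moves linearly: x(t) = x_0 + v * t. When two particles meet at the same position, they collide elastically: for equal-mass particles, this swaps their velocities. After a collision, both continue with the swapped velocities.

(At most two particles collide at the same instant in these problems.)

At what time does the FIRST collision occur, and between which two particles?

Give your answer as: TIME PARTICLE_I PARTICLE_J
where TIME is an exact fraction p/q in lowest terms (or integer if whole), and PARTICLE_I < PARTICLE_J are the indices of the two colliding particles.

Pair (0,1): pos 4,7 vel -2,3 -> not approaching (rel speed -5 <= 0)
Pair (1,2): pos 7,19 vel 3,0 -> gap=12, closing at 3/unit, collide at t=4
Earliest collision: t=4 between 1 and 2

Answer: 4 1 2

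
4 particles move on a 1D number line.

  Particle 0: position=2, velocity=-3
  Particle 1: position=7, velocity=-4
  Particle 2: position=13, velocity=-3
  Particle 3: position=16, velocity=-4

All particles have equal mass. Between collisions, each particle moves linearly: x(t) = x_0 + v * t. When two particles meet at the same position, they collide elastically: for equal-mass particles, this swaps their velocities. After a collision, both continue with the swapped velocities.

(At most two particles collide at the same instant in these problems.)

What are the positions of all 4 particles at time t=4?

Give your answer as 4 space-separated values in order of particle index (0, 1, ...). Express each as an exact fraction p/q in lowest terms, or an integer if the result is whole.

Collision at t=3: particles 2 and 3 swap velocities; positions: p0=-7 p1=-5 p2=4 p3=4; velocities now: v0=-3 v1=-4 v2=-4 v3=-3
Advance to t=4 (no further collisions before then); velocities: v0=-3 v1=-4 v2=-4 v3=-3; positions = -10 -9 0 1

Answer: -10 -9 0 1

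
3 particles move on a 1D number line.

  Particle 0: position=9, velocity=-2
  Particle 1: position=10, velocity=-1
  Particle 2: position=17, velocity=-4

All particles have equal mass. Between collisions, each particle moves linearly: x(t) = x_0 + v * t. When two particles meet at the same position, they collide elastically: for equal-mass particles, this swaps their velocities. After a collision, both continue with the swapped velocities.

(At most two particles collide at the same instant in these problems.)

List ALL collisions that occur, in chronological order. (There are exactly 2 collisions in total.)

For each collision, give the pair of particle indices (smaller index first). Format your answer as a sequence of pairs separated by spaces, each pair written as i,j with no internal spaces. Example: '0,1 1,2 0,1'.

Answer: 1,2 0,1

Derivation:
Collision at t=7/3: particles 1 and 2 swap velocities; positions: p0=13/3 p1=23/3 p2=23/3; velocities now: v0=-2 v1=-4 v2=-1
Collision at t=4: particles 0 and 1 swap velocities; positions: p0=1 p1=1 p2=6; velocities now: v0=-4 v1=-2 v2=-1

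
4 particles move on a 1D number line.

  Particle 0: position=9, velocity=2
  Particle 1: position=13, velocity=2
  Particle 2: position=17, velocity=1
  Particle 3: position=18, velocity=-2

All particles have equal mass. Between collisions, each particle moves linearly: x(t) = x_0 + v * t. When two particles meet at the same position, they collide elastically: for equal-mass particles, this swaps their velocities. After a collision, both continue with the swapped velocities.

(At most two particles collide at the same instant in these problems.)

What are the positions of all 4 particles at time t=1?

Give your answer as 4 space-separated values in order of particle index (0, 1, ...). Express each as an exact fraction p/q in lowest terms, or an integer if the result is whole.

Collision at t=1/3: particles 2 and 3 swap velocities; positions: p0=29/3 p1=41/3 p2=52/3 p3=52/3; velocities now: v0=2 v1=2 v2=-2 v3=1
Advance to t=1 (no further collisions before then); velocities: v0=2 v1=2 v2=-2 v3=1; positions = 11 15 16 18

Answer: 11 15 16 18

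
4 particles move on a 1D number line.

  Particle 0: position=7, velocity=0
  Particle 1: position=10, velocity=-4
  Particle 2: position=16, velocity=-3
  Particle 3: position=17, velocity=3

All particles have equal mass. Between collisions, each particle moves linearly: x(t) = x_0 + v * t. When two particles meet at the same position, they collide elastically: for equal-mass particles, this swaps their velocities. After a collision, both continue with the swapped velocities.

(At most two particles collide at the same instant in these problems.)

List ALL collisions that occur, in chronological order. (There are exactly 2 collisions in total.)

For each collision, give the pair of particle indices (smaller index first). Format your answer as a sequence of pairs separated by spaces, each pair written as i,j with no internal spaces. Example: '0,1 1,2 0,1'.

Answer: 0,1 1,2

Derivation:
Collision at t=3/4: particles 0 and 1 swap velocities; positions: p0=7 p1=7 p2=55/4 p3=77/4; velocities now: v0=-4 v1=0 v2=-3 v3=3
Collision at t=3: particles 1 and 2 swap velocities; positions: p0=-2 p1=7 p2=7 p3=26; velocities now: v0=-4 v1=-3 v2=0 v3=3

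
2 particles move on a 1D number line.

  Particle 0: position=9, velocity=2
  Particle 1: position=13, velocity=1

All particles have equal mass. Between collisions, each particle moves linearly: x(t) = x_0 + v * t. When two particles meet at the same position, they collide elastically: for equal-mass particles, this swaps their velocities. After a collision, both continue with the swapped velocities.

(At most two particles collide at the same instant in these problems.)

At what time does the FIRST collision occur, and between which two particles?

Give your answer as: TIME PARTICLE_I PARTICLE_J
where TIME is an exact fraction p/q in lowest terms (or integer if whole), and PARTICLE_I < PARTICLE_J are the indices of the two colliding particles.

Pair (0,1): pos 9,13 vel 2,1 -> gap=4, closing at 1/unit, collide at t=4
Earliest collision: t=4 between 0 and 1

Answer: 4 0 1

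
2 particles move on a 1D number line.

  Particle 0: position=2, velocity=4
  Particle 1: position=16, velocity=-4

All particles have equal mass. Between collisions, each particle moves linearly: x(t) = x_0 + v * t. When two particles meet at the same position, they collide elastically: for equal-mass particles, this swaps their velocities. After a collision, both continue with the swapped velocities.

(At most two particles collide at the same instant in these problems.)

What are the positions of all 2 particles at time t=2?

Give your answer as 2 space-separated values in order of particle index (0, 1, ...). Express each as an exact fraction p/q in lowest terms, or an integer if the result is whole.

Collision at t=7/4: particles 0 and 1 swap velocities; positions: p0=9 p1=9; velocities now: v0=-4 v1=4
Advance to t=2 (no further collisions before then); velocities: v0=-4 v1=4; positions = 8 10

Answer: 8 10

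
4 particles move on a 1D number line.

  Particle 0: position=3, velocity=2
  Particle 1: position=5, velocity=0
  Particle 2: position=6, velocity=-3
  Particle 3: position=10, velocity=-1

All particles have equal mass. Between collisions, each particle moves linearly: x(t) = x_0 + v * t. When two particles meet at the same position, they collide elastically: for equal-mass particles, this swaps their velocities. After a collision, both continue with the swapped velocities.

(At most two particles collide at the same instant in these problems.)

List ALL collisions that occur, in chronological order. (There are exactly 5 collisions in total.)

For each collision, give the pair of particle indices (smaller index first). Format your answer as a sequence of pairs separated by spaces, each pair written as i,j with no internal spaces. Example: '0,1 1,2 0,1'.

Answer: 1,2 0,1 1,2 2,3 1,2

Derivation:
Collision at t=1/3: particles 1 and 2 swap velocities; positions: p0=11/3 p1=5 p2=5 p3=29/3; velocities now: v0=2 v1=-3 v2=0 v3=-1
Collision at t=3/5: particles 0 and 1 swap velocities; positions: p0=21/5 p1=21/5 p2=5 p3=47/5; velocities now: v0=-3 v1=2 v2=0 v3=-1
Collision at t=1: particles 1 and 2 swap velocities; positions: p0=3 p1=5 p2=5 p3=9; velocities now: v0=-3 v1=0 v2=2 v3=-1
Collision at t=7/3: particles 2 and 3 swap velocities; positions: p0=-1 p1=5 p2=23/3 p3=23/3; velocities now: v0=-3 v1=0 v2=-1 v3=2
Collision at t=5: particles 1 and 2 swap velocities; positions: p0=-9 p1=5 p2=5 p3=13; velocities now: v0=-3 v1=-1 v2=0 v3=2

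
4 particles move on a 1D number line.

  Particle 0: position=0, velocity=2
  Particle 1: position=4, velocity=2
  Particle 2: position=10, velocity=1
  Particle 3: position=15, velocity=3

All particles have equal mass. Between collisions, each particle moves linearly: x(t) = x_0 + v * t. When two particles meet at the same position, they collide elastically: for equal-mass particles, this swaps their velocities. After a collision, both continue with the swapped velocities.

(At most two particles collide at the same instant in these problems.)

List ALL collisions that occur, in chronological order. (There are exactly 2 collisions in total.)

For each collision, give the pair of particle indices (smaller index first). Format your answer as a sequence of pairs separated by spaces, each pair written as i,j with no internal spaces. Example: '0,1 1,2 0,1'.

Answer: 1,2 0,1

Derivation:
Collision at t=6: particles 1 and 2 swap velocities; positions: p0=12 p1=16 p2=16 p3=33; velocities now: v0=2 v1=1 v2=2 v3=3
Collision at t=10: particles 0 and 1 swap velocities; positions: p0=20 p1=20 p2=24 p3=45; velocities now: v0=1 v1=2 v2=2 v3=3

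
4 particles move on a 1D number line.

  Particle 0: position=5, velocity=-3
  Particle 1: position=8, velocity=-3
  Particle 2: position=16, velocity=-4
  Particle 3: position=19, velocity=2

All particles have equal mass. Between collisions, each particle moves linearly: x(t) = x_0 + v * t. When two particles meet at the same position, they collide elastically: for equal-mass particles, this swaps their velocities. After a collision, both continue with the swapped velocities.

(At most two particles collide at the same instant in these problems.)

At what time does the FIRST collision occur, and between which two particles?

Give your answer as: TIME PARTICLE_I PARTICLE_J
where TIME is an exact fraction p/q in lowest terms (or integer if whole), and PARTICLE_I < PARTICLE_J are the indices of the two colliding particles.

Pair (0,1): pos 5,8 vel -3,-3 -> not approaching (rel speed 0 <= 0)
Pair (1,2): pos 8,16 vel -3,-4 -> gap=8, closing at 1/unit, collide at t=8
Pair (2,3): pos 16,19 vel -4,2 -> not approaching (rel speed -6 <= 0)
Earliest collision: t=8 between 1 and 2

Answer: 8 1 2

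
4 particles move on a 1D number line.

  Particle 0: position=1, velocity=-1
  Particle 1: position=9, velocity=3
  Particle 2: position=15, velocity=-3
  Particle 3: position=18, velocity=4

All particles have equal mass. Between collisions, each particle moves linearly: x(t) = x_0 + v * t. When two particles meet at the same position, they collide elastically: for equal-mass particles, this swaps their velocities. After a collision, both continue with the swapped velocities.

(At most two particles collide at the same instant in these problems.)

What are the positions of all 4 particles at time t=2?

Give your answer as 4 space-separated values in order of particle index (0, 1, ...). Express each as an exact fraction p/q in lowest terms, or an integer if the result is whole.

Answer: -1 9 15 26

Derivation:
Collision at t=1: particles 1 and 2 swap velocities; positions: p0=0 p1=12 p2=12 p3=22; velocities now: v0=-1 v1=-3 v2=3 v3=4
Advance to t=2 (no further collisions before then); velocities: v0=-1 v1=-3 v2=3 v3=4; positions = -1 9 15 26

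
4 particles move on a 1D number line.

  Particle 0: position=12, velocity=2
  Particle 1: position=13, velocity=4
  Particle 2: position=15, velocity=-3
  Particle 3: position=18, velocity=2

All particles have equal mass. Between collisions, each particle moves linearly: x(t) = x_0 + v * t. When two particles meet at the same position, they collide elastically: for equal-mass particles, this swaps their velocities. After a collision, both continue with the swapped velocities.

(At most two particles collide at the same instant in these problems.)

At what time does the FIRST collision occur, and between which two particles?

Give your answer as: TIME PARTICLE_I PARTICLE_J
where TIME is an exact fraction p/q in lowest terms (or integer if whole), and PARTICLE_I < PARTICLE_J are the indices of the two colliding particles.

Pair (0,1): pos 12,13 vel 2,4 -> not approaching (rel speed -2 <= 0)
Pair (1,2): pos 13,15 vel 4,-3 -> gap=2, closing at 7/unit, collide at t=2/7
Pair (2,3): pos 15,18 vel -3,2 -> not approaching (rel speed -5 <= 0)
Earliest collision: t=2/7 between 1 and 2

Answer: 2/7 1 2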